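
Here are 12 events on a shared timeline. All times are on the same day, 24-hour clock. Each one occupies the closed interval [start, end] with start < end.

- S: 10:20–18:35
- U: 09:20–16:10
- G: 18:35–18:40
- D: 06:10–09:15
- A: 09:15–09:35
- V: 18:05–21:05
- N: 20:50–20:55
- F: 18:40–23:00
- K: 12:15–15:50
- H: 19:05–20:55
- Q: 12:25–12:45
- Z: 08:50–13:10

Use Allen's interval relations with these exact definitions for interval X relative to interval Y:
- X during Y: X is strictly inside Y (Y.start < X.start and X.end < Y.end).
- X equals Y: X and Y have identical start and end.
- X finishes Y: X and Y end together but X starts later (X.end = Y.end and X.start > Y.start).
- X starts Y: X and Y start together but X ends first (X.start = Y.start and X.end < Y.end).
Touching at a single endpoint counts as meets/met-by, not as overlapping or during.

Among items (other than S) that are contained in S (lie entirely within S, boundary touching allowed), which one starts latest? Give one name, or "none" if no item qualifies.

Q

Target S = [10:20, 18:35].
A [09:15, 09:35] → before → excluded.
D [06:10, 09:15] → before → excluded.
F [18:40, 23:00] → after → excluded.
G [18:35, 18:40] → met-by → excluded.
H [19:05, 20:55] → after → excluded.
K [12:15, 15:50] → during → candidate.
N [20:50, 20:55] → after → excluded.
Q [12:25, 12:45] → during → candidate.
U [09:20, 16:10] → overlaps → excluded.
V [18:05, 21:05] → overlapped-by → excluded.
Z [08:50, 13:10] → overlaps → excluded.
Among candidates, latest start is 12:25 → Q.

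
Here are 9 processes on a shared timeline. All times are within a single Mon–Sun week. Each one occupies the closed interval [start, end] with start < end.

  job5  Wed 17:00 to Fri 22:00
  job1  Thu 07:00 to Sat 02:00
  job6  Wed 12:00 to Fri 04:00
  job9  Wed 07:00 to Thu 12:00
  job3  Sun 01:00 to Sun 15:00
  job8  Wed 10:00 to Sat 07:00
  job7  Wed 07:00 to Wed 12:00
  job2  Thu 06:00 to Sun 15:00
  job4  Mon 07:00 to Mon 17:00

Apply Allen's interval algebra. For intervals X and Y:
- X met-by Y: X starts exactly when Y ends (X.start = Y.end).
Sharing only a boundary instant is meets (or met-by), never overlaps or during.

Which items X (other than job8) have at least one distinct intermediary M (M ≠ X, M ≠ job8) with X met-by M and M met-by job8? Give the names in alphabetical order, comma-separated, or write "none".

Target job8 = [Wed 10:00, Sat 07:00].
Intermediaries M with M met-by job8: none.
Union: none.

none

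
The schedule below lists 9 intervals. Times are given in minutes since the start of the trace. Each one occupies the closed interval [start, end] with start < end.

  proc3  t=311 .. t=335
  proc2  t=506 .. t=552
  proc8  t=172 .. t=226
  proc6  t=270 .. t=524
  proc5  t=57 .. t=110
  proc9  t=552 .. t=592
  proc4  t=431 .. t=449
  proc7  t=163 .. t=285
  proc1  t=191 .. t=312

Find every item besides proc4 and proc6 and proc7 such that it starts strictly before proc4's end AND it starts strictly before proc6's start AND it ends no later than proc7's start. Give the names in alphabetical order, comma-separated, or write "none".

proc5

Conditions: its start is strictly before proc4's end (X.start < t=449) AND its start is strictly before proc6's start (X.start < t=270) AND its end is no later than proc7's start (X.end <= t=163).
proc1: start t=191 < t=449? ✓; start t=191 < t=270? ✓; end t=312 <= t=163? ✗ → no.
proc2: start t=506 < t=449? ✗; start t=506 < t=270? ✗; end t=552 <= t=163? ✗ → no.
proc3: start t=311 < t=449? ✓; start t=311 < t=270? ✗; end t=335 <= t=163? ✗ → no.
proc5: start t=57 < t=449? ✓; start t=57 < t=270? ✓; end t=110 <= t=163? ✓ → yes.
proc8: start t=172 < t=449? ✓; start t=172 < t=270? ✓; end t=226 <= t=163? ✗ → no.
proc9: start t=552 < t=449? ✗; start t=552 < t=270? ✗; end t=592 <= t=163? ✗ → no.
Result: proc5.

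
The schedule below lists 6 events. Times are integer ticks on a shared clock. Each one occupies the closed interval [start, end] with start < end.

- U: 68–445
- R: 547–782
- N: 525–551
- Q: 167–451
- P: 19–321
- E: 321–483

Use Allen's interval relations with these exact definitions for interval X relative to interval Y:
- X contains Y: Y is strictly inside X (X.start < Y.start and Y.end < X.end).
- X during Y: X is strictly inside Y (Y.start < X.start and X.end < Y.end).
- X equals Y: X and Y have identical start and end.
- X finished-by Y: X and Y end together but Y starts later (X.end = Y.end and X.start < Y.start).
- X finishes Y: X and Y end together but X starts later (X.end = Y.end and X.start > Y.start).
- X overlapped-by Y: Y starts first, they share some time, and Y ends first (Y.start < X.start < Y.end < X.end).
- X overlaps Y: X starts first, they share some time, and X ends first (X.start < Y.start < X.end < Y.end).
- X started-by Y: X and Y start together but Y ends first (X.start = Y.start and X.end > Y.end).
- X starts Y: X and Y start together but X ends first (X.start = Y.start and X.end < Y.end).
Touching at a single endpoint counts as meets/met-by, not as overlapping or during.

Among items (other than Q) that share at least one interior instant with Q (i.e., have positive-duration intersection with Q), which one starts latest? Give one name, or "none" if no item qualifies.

E

Target Q = [167, 451].
E [321, 483] → overlapped-by → candidate.
N [525, 551] → after → excluded.
P [19, 321] → overlaps → candidate.
R [547, 782] → after → excluded.
U [68, 445] → overlaps → candidate.
Among candidates, latest start is 321 → E.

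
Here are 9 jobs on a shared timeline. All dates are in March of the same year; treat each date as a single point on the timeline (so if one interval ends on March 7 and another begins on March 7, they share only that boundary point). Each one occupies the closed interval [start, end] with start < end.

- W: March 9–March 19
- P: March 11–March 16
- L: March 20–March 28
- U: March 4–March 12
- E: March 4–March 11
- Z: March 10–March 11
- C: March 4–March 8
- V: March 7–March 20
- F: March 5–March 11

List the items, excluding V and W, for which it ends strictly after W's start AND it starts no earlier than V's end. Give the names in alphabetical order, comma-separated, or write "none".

L

Conditions: its end is strictly after W's start (X.end > March 9) AND its start is no earlier than V's end (X.start >= March 20).
C: end March 8 > March 9? ✗; start March 4 >= March 20? ✗ → no.
E: end March 11 > March 9? ✓; start March 4 >= March 20? ✗ → no.
F: end March 11 > March 9? ✓; start March 5 >= March 20? ✗ → no.
L: end March 28 > March 9? ✓; start March 20 >= March 20? ✓ → yes.
P: end March 16 > March 9? ✓; start March 11 >= March 20? ✗ → no.
U: end March 12 > March 9? ✓; start March 4 >= March 20? ✗ → no.
Z: end March 11 > March 9? ✓; start March 10 >= March 20? ✗ → no.
Result: L.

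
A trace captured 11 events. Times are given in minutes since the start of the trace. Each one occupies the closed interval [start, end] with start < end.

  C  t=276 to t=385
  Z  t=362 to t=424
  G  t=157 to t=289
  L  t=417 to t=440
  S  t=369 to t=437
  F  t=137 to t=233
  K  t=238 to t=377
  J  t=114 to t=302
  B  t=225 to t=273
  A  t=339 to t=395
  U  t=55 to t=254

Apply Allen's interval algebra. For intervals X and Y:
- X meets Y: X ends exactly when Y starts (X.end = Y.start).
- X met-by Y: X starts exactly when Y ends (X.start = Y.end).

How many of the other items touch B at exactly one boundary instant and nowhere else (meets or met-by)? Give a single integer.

Target B = [t=225, t=273].
A [t=339, t=395] → after → no.
C [t=276, t=385] → after → no.
F [t=137, t=233] → overlaps → no.
G [t=157, t=289] → contains → no.
J [t=114, t=302] → contains → no.
K [t=238, t=377] → overlapped-by → no.
L [t=417, t=440] → after → no.
S [t=369, t=437] → after → no.
U [t=55, t=254] → overlaps → no.
Z [t=362, t=424] → after → no.
Total: 0.

0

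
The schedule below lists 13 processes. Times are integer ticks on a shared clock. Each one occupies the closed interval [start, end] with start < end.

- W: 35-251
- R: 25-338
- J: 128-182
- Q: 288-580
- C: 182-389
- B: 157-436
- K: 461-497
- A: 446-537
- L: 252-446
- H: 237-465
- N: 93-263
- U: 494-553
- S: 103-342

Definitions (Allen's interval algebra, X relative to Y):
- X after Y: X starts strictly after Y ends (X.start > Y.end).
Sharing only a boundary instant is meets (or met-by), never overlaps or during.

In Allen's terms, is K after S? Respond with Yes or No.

Yes

K = [461, 497], S = [103, 342].
Actual relation of K to S: after.
Asked whether 'after' holds → Yes.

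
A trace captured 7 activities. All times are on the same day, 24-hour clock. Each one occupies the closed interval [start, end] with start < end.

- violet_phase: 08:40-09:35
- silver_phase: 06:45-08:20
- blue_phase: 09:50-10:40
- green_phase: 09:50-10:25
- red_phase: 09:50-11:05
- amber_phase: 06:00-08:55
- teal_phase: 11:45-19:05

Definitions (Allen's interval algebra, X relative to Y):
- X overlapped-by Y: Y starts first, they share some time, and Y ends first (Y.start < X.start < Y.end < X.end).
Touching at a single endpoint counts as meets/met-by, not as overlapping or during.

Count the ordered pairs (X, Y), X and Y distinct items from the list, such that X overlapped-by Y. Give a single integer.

1

Checking all 42 ordered pairs for relation 'overlapped-by'; matching pairs in alphabetical order:
(violet_phase, amber_phase): violet_phase overlapped-by amber_phase ✓
Count: 1.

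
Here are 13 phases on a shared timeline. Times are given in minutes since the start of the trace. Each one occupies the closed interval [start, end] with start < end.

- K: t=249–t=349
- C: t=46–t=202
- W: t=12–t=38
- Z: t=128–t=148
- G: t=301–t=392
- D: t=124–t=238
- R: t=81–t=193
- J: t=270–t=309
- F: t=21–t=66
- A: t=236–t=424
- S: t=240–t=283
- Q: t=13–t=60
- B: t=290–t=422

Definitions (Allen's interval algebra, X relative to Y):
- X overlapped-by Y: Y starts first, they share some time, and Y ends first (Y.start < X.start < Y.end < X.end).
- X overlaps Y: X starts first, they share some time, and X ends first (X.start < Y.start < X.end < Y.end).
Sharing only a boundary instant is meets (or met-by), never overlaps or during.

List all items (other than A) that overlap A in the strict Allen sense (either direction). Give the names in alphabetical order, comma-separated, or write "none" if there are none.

D

Target A = [t=236, t=424].
B [t=290, t=422] → during → no.
C [t=46, t=202] → before → no.
D [t=124, t=238] → overlaps → yes.
F [t=21, t=66] → before → no.
G [t=301, t=392] → during → no.
J [t=270, t=309] → during → no.
K [t=249, t=349] → during → no.
Q [t=13, t=60] → before → no.
R [t=81, t=193] → before → no.
S [t=240, t=283] → during → no.
W [t=12, t=38] → before → no.
Z [t=128, t=148] → before → no.
Result: D.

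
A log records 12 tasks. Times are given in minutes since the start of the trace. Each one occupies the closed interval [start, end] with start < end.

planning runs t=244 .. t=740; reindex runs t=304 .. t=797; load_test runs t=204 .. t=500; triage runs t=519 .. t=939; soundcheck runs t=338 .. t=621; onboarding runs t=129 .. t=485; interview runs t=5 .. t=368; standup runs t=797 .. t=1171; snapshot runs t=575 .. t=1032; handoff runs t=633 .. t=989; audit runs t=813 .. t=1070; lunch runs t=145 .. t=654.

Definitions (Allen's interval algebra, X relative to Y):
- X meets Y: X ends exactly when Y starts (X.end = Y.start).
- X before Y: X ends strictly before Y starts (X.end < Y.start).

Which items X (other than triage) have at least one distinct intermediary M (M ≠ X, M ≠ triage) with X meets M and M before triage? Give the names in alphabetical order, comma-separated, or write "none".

none

Target triage = [t=519, t=939].
Intermediaries M with M before triage: interview, load_test, onboarding.
Via interview — items with X meets interview: none.
Via load_test — items with X meets load_test: none.
Via onboarding — items with X meets onboarding: none.
Union: none.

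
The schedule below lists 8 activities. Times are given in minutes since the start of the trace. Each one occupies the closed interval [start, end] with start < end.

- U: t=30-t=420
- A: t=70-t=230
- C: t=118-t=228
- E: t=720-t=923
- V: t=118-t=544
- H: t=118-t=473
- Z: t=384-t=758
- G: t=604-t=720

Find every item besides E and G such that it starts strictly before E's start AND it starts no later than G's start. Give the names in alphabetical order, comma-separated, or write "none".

A, C, H, U, V, Z

Conditions: its start is strictly before E's start (X.start < t=720) AND its start is no later than G's start (X.start <= t=604).
A: start t=70 < t=720? ✓; start t=70 <= t=604? ✓ → yes.
C: start t=118 < t=720? ✓; start t=118 <= t=604? ✓ → yes.
H: start t=118 < t=720? ✓; start t=118 <= t=604? ✓ → yes.
U: start t=30 < t=720? ✓; start t=30 <= t=604? ✓ → yes.
V: start t=118 < t=720? ✓; start t=118 <= t=604? ✓ → yes.
Z: start t=384 < t=720? ✓; start t=384 <= t=604? ✓ → yes.
Result: A, C, H, U, V, Z.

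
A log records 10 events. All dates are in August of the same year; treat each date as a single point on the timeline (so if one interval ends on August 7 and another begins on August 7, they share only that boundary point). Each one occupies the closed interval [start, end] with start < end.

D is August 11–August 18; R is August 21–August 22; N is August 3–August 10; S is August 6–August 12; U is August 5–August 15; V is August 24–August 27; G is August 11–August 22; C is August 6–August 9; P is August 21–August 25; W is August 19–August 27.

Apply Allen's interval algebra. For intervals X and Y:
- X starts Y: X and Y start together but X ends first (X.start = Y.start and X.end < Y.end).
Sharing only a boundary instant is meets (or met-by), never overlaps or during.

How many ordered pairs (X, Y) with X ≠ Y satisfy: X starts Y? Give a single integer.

Checking all 90 ordered pairs for relation 'starts'; matching pairs in alphabetical order:
(C, S): C starts S ✓
(D, G): D starts G ✓
(R, P): R starts P ✓
Count: 3.

3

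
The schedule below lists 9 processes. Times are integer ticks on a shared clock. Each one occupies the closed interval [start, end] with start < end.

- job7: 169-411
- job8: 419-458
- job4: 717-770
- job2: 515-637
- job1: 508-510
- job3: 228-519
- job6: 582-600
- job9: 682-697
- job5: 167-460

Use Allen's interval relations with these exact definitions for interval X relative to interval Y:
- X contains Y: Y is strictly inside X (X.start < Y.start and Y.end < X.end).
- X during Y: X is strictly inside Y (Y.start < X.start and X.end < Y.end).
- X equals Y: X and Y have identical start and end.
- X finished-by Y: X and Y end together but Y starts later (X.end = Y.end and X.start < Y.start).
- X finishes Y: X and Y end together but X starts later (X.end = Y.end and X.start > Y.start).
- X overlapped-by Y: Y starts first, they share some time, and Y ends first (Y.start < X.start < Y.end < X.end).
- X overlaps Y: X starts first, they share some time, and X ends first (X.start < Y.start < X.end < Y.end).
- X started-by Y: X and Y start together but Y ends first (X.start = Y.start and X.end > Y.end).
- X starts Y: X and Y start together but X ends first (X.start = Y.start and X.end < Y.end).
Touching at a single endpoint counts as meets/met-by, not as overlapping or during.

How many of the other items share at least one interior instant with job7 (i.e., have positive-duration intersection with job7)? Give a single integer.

2

Target job7 = [169, 411].
job1 [508, 510] → after → no.
job2 [515, 637] → after → no.
job3 [228, 519] → overlapped-by → counts.
job4 [717, 770] → after → no.
job5 [167, 460] → contains → counts.
job6 [582, 600] → after → no.
job8 [419, 458] → after → no.
job9 [682, 697] → after → no.
Total: 2.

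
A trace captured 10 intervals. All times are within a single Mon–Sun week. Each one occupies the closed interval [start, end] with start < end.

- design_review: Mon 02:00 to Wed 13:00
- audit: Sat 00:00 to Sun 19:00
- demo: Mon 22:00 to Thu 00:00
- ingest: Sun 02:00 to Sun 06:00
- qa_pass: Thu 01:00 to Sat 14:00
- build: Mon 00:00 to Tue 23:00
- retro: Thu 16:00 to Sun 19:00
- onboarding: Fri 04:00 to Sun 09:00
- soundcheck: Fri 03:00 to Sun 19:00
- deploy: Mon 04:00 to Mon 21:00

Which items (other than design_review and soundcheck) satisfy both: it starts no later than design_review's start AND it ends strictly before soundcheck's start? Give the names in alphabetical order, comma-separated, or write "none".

Conditions: its start is no later than design_review's start (X.start <= Mon 02:00) AND its end is strictly before soundcheck's start (X.end < Fri 03:00).
audit: start Sat 00:00 <= Mon 02:00? ✗; end Sun 19:00 < Fri 03:00? ✗ → no.
build: start Mon 00:00 <= Mon 02:00? ✓; end Tue 23:00 < Fri 03:00? ✓ → yes.
demo: start Mon 22:00 <= Mon 02:00? ✗; end Thu 00:00 < Fri 03:00? ✓ → no.
deploy: start Mon 04:00 <= Mon 02:00? ✗; end Mon 21:00 < Fri 03:00? ✓ → no.
ingest: start Sun 02:00 <= Mon 02:00? ✗; end Sun 06:00 < Fri 03:00? ✗ → no.
onboarding: start Fri 04:00 <= Mon 02:00? ✗; end Sun 09:00 < Fri 03:00? ✗ → no.
qa_pass: start Thu 01:00 <= Mon 02:00? ✗; end Sat 14:00 < Fri 03:00? ✗ → no.
retro: start Thu 16:00 <= Mon 02:00? ✗; end Sun 19:00 < Fri 03:00? ✗ → no.
Result: build.

build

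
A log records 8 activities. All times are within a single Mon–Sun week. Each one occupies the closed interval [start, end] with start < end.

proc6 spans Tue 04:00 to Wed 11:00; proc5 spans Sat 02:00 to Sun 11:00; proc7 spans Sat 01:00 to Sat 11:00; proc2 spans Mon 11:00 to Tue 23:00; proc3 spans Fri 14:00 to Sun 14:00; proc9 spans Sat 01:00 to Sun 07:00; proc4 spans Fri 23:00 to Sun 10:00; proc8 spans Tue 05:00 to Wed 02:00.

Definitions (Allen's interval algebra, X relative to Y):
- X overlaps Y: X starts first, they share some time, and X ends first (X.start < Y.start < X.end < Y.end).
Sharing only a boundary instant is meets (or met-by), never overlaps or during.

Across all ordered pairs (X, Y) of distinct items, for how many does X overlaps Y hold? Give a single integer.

Checking all 56 ordered pairs for relation 'overlaps'; matching pairs in alphabetical order:
(proc2, proc6): proc2 overlaps proc6 ✓
(proc2, proc8): proc2 overlaps proc8 ✓
(proc4, proc5): proc4 overlaps proc5 ✓
(proc7, proc5): proc7 overlaps proc5 ✓
(proc9, proc5): proc9 overlaps proc5 ✓
Count: 5.

5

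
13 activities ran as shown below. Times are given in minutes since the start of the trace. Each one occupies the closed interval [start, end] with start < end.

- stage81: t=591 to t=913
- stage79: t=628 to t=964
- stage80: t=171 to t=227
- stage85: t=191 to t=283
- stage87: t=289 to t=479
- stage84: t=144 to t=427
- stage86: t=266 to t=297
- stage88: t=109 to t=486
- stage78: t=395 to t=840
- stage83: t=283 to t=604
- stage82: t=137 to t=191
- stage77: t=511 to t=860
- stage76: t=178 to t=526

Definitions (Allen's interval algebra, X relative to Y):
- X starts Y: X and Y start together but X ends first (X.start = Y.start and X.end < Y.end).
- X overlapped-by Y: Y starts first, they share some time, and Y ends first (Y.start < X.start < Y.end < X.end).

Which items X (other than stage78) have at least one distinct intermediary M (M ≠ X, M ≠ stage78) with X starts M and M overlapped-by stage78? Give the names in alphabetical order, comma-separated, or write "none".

Target stage78 = [t=395, t=840].
Intermediaries M with M overlapped-by stage78: stage77, stage79, stage81.
Via stage77 — items with X starts stage77: none.
Via stage79 — items with X starts stage79: none.
Via stage81 — items with X starts stage81: none.
Union: none.

none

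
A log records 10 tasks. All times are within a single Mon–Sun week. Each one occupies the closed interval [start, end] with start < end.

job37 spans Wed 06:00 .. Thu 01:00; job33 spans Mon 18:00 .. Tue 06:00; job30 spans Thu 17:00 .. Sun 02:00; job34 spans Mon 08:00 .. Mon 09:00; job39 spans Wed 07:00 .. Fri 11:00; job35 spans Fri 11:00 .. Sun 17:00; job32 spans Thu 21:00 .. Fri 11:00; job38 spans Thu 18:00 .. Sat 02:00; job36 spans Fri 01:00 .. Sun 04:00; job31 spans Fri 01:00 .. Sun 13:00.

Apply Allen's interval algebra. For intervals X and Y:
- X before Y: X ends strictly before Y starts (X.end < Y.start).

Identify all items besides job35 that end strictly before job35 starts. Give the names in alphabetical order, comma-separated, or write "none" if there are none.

Target job35 = [Fri 11:00, Sun 17:00].
job30 [Thu 17:00, Sun 02:00] → overlaps → no.
job31 [Fri 01:00, Sun 13:00] → overlaps → no.
job32 [Thu 21:00, Fri 11:00] → meets → no.
job33 [Mon 18:00, Tue 06:00] → before → yes.
job34 [Mon 08:00, Mon 09:00] → before → yes.
job36 [Fri 01:00, Sun 04:00] → overlaps → no.
job37 [Wed 06:00, Thu 01:00] → before → yes.
job38 [Thu 18:00, Sat 02:00] → overlaps → no.
job39 [Wed 07:00, Fri 11:00] → meets → no.
Result: job33, job34, job37.

job33, job34, job37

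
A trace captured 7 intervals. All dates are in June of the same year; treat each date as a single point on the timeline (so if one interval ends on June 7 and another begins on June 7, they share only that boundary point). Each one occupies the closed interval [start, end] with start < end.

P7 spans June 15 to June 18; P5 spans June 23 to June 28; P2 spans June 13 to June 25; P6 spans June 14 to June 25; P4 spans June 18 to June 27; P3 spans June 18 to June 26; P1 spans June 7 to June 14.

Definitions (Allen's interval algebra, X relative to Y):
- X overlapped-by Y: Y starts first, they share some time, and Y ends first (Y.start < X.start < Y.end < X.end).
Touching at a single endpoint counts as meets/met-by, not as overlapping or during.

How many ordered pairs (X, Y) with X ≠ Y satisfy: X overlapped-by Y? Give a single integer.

Checking all 42 ordered pairs for relation 'overlapped-by'; matching pairs in alphabetical order:
(P2, P1): P2 overlapped-by P1 ✓
(P3, P2): P3 overlapped-by P2 ✓
(P3, P6): P3 overlapped-by P6 ✓
(P4, P2): P4 overlapped-by P2 ✓
(P4, P6): P4 overlapped-by P6 ✓
(P5, P2): P5 overlapped-by P2 ✓
(P5, P3): P5 overlapped-by P3 ✓
(P5, P4): P5 overlapped-by P4 ✓
(P5, P6): P5 overlapped-by P6 ✓
Count: 9.

9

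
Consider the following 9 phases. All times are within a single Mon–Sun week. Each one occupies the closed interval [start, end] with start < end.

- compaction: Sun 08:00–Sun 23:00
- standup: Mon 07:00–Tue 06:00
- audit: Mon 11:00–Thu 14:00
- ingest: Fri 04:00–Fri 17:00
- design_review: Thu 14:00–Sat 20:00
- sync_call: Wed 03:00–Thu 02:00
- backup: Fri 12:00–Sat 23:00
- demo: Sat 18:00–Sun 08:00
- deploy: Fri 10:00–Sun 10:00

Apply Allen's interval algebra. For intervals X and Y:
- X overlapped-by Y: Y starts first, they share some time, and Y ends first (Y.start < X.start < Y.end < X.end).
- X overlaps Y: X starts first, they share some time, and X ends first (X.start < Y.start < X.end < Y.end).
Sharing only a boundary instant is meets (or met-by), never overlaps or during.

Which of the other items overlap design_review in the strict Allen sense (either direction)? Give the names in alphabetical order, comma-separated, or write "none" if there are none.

Target design_review = [Thu 14:00, Sat 20:00].
audit [Mon 11:00, Thu 14:00] → meets → no.
backup [Fri 12:00, Sat 23:00] → overlapped-by → yes.
compaction [Sun 08:00, Sun 23:00] → after → no.
demo [Sat 18:00, Sun 08:00] → overlapped-by → yes.
deploy [Fri 10:00, Sun 10:00] → overlapped-by → yes.
ingest [Fri 04:00, Fri 17:00] → during → no.
standup [Mon 07:00, Tue 06:00] → before → no.
sync_call [Wed 03:00, Thu 02:00] → before → no.
Result: backup, demo, deploy.

backup, demo, deploy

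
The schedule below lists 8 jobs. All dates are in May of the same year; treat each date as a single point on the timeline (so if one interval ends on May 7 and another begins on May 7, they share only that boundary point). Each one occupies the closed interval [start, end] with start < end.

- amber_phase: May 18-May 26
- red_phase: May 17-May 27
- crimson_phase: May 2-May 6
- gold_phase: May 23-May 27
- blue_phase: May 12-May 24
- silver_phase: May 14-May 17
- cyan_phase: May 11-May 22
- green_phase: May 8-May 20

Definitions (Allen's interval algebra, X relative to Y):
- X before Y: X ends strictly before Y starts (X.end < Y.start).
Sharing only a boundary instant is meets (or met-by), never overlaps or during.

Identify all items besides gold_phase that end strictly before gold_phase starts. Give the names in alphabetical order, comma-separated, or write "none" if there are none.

crimson_phase, cyan_phase, green_phase, silver_phase

Target gold_phase = [May 23, May 27].
amber_phase [May 18, May 26] → overlaps → no.
blue_phase [May 12, May 24] → overlaps → no.
crimson_phase [May 2, May 6] → before → yes.
cyan_phase [May 11, May 22] → before → yes.
green_phase [May 8, May 20] → before → yes.
red_phase [May 17, May 27] → finished-by → no.
silver_phase [May 14, May 17] → before → yes.
Result: crimson_phase, cyan_phase, green_phase, silver_phase.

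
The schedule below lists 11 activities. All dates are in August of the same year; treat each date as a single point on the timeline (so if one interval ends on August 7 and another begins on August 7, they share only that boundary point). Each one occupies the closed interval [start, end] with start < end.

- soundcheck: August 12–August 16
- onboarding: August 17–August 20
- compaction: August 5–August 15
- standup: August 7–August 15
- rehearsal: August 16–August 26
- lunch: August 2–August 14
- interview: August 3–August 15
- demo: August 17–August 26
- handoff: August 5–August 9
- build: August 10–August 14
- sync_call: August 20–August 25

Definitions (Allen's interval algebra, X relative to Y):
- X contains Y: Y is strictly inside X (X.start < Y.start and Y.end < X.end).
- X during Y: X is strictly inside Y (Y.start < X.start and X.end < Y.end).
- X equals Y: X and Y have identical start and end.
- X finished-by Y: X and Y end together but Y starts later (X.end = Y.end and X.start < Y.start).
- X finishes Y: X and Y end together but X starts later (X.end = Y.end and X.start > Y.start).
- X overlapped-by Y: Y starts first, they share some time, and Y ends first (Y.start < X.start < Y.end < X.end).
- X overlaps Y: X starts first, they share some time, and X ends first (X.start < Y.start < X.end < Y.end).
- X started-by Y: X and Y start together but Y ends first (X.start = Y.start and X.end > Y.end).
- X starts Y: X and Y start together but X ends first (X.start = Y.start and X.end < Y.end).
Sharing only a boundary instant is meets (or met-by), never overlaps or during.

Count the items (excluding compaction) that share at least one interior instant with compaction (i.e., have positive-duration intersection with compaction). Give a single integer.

6

Target compaction = [August 5, August 15].
build [August 10, August 14] → during → counts.
demo [August 17, August 26] → after → no.
handoff [August 5, August 9] → starts → counts.
interview [August 3, August 15] → finished-by → counts.
lunch [August 2, August 14] → overlaps → counts.
onboarding [August 17, August 20] → after → no.
rehearsal [August 16, August 26] → after → no.
soundcheck [August 12, August 16] → overlapped-by → counts.
standup [August 7, August 15] → finishes → counts.
sync_call [August 20, August 25] → after → no.
Total: 6.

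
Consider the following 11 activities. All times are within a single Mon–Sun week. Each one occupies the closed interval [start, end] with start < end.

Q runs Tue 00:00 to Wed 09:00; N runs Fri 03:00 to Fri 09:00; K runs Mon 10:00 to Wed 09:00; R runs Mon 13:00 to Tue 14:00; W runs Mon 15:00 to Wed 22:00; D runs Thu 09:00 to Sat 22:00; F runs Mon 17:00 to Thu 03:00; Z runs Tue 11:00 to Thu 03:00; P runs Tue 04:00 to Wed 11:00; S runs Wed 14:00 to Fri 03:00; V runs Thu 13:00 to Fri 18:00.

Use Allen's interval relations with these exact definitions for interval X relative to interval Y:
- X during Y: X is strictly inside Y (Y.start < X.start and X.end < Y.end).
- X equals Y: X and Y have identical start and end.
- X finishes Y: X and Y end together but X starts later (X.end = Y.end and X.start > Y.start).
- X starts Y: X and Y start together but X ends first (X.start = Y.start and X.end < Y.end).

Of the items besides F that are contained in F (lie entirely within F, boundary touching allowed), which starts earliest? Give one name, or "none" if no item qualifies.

Target F = [Mon 17:00, Thu 03:00].
D [Thu 09:00, Sat 22:00] → after → excluded.
K [Mon 10:00, Wed 09:00] → overlaps → excluded.
N [Fri 03:00, Fri 09:00] → after → excluded.
P [Tue 04:00, Wed 11:00] → during → candidate.
Q [Tue 00:00, Wed 09:00] → during → candidate.
R [Mon 13:00, Tue 14:00] → overlaps → excluded.
S [Wed 14:00, Fri 03:00] → overlapped-by → excluded.
V [Thu 13:00, Fri 18:00] → after → excluded.
W [Mon 15:00, Wed 22:00] → overlaps → excluded.
Z [Tue 11:00, Thu 03:00] → finishes → candidate.
Among candidates, earliest start is Tue 00:00 → Q.

Q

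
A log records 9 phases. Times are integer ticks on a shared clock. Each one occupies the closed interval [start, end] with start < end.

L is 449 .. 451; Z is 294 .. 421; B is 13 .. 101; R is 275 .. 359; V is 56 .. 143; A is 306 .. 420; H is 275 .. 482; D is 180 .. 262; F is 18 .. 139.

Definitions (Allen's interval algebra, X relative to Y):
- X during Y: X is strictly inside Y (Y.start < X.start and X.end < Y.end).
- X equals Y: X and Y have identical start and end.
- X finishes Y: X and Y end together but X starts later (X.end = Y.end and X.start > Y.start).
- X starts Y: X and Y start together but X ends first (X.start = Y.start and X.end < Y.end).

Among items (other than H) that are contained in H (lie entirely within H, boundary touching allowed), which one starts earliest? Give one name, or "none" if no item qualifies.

Target H = [275, 482].
A [306, 420] → during → candidate.
B [13, 101] → before → excluded.
D [180, 262] → before → excluded.
F [18, 139] → before → excluded.
L [449, 451] → during → candidate.
R [275, 359] → starts → candidate.
V [56, 143] → before → excluded.
Z [294, 421] → during → candidate.
Among candidates, earliest start is 275 → R.

R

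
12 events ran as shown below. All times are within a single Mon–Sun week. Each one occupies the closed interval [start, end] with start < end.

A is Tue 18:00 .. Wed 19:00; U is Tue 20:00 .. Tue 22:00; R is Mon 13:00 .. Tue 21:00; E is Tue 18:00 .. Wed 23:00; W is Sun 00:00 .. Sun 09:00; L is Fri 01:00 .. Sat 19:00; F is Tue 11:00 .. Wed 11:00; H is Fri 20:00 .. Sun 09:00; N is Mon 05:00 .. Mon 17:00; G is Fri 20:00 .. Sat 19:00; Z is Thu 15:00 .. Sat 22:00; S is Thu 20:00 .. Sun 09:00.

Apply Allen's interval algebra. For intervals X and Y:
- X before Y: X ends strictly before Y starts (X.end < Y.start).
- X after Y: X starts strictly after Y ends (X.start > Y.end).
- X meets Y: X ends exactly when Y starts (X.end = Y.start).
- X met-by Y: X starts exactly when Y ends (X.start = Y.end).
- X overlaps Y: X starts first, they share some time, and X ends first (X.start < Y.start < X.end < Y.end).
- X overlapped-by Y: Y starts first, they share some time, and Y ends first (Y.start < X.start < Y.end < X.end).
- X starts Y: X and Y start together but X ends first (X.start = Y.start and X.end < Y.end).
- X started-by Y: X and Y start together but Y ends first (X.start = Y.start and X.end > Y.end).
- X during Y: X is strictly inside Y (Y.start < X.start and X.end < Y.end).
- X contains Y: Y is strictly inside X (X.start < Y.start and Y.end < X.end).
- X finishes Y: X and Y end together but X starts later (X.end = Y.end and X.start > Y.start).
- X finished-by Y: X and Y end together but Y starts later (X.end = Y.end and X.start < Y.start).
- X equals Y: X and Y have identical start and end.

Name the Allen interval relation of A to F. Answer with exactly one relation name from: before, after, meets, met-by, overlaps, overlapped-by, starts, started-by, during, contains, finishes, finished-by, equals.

A = [Tue 18:00, Wed 19:00]; F = [Tue 11:00, Wed 11:00].
Compare endpoints: A.start > F.start, A.start < F.end, A.end > F.start, A.end > F.end.
That pattern is 'overlapped-by'.

overlapped-by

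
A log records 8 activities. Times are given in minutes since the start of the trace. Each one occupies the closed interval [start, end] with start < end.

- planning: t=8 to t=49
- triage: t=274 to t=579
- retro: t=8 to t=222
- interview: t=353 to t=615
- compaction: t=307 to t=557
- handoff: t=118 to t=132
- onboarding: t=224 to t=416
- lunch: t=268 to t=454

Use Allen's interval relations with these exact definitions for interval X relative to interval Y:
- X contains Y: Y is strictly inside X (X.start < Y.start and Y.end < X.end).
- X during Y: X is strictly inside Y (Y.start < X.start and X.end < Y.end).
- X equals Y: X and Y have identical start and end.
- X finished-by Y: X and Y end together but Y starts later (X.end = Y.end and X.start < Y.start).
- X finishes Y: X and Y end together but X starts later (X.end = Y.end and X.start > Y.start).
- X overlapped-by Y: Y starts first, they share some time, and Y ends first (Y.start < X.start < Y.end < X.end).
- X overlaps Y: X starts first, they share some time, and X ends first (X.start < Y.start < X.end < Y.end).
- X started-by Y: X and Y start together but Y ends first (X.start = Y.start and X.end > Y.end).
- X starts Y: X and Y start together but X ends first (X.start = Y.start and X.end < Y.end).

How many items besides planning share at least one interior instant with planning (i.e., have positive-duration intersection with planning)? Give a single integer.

Target planning = [t=8, t=49].
compaction [t=307, t=557] → after → no.
handoff [t=118, t=132] → after → no.
interview [t=353, t=615] → after → no.
lunch [t=268, t=454] → after → no.
onboarding [t=224, t=416] → after → no.
retro [t=8, t=222] → started-by → counts.
triage [t=274, t=579] → after → no.
Total: 1.

1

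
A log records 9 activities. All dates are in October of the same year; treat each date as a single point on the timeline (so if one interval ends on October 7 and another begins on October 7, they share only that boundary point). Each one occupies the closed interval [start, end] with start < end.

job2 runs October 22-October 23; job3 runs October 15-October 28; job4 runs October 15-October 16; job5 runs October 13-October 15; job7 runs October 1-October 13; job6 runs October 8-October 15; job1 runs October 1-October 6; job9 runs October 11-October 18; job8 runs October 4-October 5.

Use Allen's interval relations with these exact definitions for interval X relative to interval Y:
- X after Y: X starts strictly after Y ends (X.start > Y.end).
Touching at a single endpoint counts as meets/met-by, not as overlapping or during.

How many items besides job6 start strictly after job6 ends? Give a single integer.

Target job6 = [October 8, October 15].
job1 [October 1, October 6] → before → no.
job2 [October 22, October 23] → after → counts.
job3 [October 15, October 28] → met-by → no.
job4 [October 15, October 16] → met-by → no.
job5 [October 13, October 15] → finishes → no.
job7 [October 1, October 13] → overlaps → no.
job8 [October 4, October 5] → before → no.
job9 [October 11, October 18] → overlapped-by → no.
Total: 1.

1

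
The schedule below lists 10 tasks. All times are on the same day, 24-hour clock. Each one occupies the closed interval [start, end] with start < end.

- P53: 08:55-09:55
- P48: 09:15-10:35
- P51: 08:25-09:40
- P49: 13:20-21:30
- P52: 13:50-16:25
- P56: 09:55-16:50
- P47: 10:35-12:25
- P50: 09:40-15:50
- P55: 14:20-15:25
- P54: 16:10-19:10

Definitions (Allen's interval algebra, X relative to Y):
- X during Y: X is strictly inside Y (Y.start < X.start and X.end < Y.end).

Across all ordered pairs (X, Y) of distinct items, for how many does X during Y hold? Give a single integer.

Checking all 90 ordered pairs for relation 'during'; matching pairs in alphabetical order:
(P47, P50): P47 during P50 ✓
(P47, P56): P47 during P56 ✓
(P52, P49): P52 during P49 ✓
(P52, P56): P52 during P56 ✓
(P54, P49): P54 during P49 ✓
(P55, P49): P55 during P49 ✓
(P55, P50): P55 during P50 ✓
(P55, P52): P55 during P52 ✓
(P55, P56): P55 during P56 ✓
Count: 9.

9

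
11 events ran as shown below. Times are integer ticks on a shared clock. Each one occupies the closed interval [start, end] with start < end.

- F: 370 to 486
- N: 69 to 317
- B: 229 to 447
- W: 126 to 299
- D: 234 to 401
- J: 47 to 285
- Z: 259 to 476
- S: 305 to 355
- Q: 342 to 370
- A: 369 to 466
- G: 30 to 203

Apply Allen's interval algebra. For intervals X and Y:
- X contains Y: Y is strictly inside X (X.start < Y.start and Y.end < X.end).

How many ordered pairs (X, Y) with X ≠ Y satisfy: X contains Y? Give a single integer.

9

Checking all 110 ordered pairs for relation 'contains'; matching pairs in alphabetical order:
(B, D): B contains D ✓
(B, Q): B contains Q ✓
(B, S): B contains S ✓
(D, Q): D contains Q ✓
(D, S): D contains S ✓
(N, W): N contains W ✓
(Z, A): Z contains A ✓
(Z, Q): Z contains Q ✓
(Z, S): Z contains S ✓
Count: 9.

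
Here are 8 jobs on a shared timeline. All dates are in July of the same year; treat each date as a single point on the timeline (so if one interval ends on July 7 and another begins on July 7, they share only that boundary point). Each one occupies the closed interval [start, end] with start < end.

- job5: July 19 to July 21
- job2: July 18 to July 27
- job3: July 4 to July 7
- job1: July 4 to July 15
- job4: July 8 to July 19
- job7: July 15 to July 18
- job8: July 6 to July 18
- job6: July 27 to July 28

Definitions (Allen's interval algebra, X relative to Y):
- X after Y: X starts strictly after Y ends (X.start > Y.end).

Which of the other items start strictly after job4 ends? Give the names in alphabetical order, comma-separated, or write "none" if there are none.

Target job4 = [July 8, July 19].
job1 [July 4, July 15] → overlaps → no.
job2 [July 18, July 27] → overlapped-by → no.
job3 [July 4, July 7] → before → no.
job5 [July 19, July 21] → met-by → no.
job6 [July 27, July 28] → after → yes.
job7 [July 15, July 18] → during → no.
job8 [July 6, July 18] → overlaps → no.
Result: job6.

job6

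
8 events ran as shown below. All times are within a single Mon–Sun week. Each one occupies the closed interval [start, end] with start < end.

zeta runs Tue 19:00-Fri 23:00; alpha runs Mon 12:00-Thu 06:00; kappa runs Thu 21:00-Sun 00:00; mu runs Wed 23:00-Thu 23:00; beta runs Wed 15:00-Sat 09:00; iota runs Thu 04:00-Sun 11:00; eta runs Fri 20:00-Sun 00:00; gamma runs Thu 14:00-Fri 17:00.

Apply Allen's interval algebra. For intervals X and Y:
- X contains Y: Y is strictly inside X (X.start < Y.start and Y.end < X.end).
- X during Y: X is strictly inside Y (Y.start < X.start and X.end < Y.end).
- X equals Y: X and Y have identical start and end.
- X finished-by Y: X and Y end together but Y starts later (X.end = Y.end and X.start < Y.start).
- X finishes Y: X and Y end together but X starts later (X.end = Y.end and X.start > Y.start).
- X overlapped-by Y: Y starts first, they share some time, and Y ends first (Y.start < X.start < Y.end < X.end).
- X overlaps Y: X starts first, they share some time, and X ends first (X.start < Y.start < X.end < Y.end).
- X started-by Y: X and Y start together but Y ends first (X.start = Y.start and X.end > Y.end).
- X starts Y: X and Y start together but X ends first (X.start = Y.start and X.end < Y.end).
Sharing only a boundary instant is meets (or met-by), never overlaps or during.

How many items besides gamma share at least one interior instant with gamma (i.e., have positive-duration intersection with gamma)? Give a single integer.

Target gamma = [Thu 14:00, Fri 17:00].
alpha [Mon 12:00, Thu 06:00] → before → no.
beta [Wed 15:00, Sat 09:00] → contains → counts.
eta [Fri 20:00, Sun 00:00] → after → no.
iota [Thu 04:00, Sun 11:00] → contains → counts.
kappa [Thu 21:00, Sun 00:00] → overlapped-by → counts.
mu [Wed 23:00, Thu 23:00] → overlaps → counts.
zeta [Tue 19:00, Fri 23:00] → contains → counts.
Total: 5.

5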